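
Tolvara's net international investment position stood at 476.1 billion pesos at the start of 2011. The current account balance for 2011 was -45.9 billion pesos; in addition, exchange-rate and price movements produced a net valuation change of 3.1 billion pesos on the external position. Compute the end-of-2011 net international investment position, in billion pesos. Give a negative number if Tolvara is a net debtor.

Change in NIIP = current account + net valuation change = -45.9 + 3.1 = -42.8
End-of-year NIIP = 476.1 + (-42.8) = 433.3

433.3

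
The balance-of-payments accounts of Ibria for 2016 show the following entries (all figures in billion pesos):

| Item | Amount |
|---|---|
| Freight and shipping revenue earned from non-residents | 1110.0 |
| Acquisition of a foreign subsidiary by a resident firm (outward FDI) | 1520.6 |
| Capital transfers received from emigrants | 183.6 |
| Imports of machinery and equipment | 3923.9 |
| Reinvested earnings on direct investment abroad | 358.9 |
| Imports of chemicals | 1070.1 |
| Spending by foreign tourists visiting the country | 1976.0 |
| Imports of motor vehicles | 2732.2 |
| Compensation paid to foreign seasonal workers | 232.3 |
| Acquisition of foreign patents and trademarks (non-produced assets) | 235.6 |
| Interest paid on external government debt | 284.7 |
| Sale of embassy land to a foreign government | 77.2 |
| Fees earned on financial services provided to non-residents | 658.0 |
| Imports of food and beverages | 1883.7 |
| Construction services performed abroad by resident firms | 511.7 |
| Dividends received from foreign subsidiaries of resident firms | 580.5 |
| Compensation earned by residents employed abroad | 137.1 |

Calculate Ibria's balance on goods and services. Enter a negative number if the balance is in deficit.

-5354.2

Goods: -2732.2 - 3923.9 - 1883.7 - 1070.1 = -9609.9
Services: 1110.0 + 511.7 + 658.0 + 1976.0 = 4255.7
Trade balance = -9609.9 + 4255.7 = -5354.2
(Excluded from the trade balance — financial account: acquisition of a foreign subsidiary by a resident firm (outward FDI) 1520.6; capital account: capital transfers received from emigrants 183.6, acquisition of foreign patents and trademarks (non-produced assets) 235.6, sale of embassy land to a foreign government 77.2; primary income: reinvested earnings on direct investment abroad 358.9, compensation paid to foreign seasonal workers 232.3, interest paid on external government debt 284.7, dividends received from foreign subsidiaries of resident firms 580.5, compensation earned by residents employed abroad 137.1.)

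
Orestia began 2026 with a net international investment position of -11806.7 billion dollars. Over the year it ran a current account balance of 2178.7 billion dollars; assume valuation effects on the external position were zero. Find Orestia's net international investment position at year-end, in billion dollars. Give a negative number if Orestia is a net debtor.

-9628.0

With no valuation effects, change in NIIP = current account = 2178.7
End-of-year NIIP = -11806.7 + 2178.7 = -9628.0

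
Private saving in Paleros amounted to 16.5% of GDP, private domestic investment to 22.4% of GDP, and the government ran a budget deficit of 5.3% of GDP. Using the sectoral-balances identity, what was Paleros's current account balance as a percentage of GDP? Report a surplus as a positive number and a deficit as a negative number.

-11.2

By the sectoral-balances identity, CA = (S_private - I) + (T - G).
Private balance = 16.5 - 22.4 = -5.9
Government balance (T - G) = -5.3
CA = -5.9 + (-5.3) = -11.2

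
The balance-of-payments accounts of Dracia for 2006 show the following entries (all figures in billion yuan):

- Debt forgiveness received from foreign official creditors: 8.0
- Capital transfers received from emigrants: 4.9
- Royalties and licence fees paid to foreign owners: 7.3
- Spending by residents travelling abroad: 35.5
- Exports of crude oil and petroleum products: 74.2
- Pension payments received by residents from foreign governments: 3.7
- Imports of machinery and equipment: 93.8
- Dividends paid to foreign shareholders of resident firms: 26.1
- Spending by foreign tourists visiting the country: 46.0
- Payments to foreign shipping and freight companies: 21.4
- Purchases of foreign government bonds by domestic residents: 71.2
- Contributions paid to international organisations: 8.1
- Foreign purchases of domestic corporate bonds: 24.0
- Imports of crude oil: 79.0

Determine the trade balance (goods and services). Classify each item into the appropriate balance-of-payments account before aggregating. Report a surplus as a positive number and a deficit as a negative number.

Goods: -79.0 + 74.2 - 93.8 = -98.6
Services: -21.4 + 46.0 - 7.3 - 35.5 = -18.2
Trade balance = -98.6 + (-18.2) = -116.8
(Excluded from the trade balance — capital account: debt forgiveness received from foreign official creditors 8.0, capital transfers received from emigrants 4.9; secondary income: pension payments received by residents from foreign governments 3.7, contributions paid to international organisations 8.1; primary income: dividends paid to foreign shareholders of resident firms 26.1; financial account: purchases of foreign government bonds by domestic residents 71.2, foreign purchases of domestic corporate bonds 24.0.)

-116.8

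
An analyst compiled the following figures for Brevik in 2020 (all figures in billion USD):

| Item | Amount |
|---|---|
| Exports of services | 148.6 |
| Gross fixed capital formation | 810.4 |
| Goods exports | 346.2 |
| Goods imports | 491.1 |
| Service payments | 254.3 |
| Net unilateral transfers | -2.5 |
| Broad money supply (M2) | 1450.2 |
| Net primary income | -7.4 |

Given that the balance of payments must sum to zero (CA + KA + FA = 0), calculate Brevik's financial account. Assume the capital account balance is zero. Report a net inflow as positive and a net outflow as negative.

Goods balance = 346.2 - 491.1 = -144.9
Services balance = 148.6 - 254.3 = -105.7
Trade balance (goods + services) = -144.9 + (-105.7) = -250.6
Net primary income = -7.4
Net secondary income = -2.5
Current account = -250.6 + (-7.4) + (-2.5) = -260.5
Financial account = -(-260.5) = 260.5

260.5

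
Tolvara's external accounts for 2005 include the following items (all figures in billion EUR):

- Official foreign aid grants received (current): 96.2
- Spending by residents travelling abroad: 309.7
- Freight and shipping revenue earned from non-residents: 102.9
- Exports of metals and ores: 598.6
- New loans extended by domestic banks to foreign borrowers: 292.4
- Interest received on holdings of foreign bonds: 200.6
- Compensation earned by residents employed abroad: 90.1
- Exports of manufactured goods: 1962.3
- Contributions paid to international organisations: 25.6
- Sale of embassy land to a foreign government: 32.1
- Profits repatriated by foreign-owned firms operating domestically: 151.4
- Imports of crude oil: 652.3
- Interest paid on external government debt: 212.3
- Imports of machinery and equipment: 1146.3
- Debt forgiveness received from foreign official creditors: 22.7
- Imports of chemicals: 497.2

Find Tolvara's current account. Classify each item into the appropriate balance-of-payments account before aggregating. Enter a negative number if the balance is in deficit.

Goods: -652.3 - 1146.3 + 1962.3 - 497.2 + 598.6 = 265.1
Services: -309.7 + 102.9 = -206.8
Primary income: 90.1 + 200.6 - 151.4 - 212.3 = -73.0
Secondary income: 96.2 - 25.6 = 70.6
Current account = 265.1 + (-206.8) + (-73.0) + 70.6 = 55.9
(Excluded from the current account — financial account: new loans extended by domestic banks to foreign borrowers 292.4; capital account: sale of embassy land to a foreign government 32.1, debt forgiveness received from foreign official creditors 22.7.)

55.9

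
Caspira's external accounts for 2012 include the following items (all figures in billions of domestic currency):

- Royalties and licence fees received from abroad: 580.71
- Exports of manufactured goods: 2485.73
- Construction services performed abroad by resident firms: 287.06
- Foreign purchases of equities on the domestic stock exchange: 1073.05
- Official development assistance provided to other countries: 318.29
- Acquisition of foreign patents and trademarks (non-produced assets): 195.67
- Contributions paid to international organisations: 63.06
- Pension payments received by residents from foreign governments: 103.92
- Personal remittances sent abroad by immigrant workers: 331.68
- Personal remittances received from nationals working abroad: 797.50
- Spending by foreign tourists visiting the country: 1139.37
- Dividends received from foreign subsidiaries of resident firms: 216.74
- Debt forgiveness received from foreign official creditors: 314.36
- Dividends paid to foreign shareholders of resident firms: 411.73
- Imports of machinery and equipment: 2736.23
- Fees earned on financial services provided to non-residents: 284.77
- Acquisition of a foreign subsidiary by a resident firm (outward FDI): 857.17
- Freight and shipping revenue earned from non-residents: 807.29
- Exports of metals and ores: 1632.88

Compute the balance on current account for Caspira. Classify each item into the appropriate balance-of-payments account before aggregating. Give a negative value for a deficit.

Goods: 1632.88 - 2736.23 + 2485.73 = 1382.38
Services: 284.77 + 807.29 + 287.06 + 1139.37 + 580.71 = 3099.20
Primary income: 216.74 - 411.73 = -194.99
Secondary income: 103.92 - 63.06 - 318.29 - 331.68 + 797.50 = 188.39
Current account = 1382.38 + 3099.20 + (-194.99) + 188.39 = 4474.98
(Excluded from the current account — financial account: foreign purchases of equities on the domestic stock exchange 1073.05, acquisition of a foreign subsidiary by a resident firm (outward FDI) 857.17; capital account: acquisition of foreign patents and trademarks (non-produced assets) 195.67, debt forgiveness received from foreign official creditors 314.36.)

4474.98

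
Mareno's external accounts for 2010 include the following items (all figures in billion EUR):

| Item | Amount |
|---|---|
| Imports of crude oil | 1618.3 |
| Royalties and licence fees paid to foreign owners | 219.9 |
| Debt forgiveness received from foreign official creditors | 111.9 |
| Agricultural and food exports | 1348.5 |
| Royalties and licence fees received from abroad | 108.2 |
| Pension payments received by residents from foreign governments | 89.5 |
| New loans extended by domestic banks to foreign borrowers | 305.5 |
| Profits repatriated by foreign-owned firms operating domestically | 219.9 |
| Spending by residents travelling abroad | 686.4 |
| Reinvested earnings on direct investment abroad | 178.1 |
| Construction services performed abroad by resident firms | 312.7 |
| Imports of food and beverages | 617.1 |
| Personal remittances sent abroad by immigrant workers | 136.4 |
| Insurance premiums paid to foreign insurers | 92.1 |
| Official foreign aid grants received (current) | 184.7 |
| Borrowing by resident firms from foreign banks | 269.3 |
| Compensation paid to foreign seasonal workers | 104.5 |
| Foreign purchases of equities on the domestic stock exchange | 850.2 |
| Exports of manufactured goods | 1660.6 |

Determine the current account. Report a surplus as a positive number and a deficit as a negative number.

187.7

Goods: -617.1 + 1348.5 - 1618.3 + 1660.6 = 773.7
Services: -686.4 - 92.1 - 219.9 + 312.7 + 108.2 = -577.5
Primary income: -104.5 - 219.9 + 178.1 = -146.3
Secondary income: 184.7 + 89.5 - 136.4 = 137.8
Current account = 773.7 + (-577.5) + (-146.3) + 137.8 = 187.7
(Excluded from the current account — capital account: debt forgiveness received from foreign official creditors 111.9; financial account: new loans extended by domestic banks to foreign borrowers 305.5, borrowing by resident firms from foreign banks 269.3, foreign purchases of equities on the domestic stock exchange 850.2.)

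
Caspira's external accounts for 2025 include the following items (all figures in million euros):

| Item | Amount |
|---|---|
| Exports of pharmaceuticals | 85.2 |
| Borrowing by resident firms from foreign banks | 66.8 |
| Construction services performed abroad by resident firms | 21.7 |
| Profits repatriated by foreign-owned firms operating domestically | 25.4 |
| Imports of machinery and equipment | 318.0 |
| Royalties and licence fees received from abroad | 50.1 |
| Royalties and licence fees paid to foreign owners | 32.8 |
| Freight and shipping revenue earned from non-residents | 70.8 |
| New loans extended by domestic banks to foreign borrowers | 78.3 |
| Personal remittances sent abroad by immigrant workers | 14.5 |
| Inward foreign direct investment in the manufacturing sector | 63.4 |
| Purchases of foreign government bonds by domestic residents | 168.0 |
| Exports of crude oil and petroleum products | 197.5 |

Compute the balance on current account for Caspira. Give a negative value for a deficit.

Goods: 85.2 - 318.0 + 197.5 = -35.3
Services: -32.8 + 70.8 + 50.1 + 21.7 = 109.8
Primary income: -25.4
Secondary income: -14.5
Current account = (-35.3) + 109.8 + (-25.4) + (-14.5) = 34.6
(Excluded from the current account — financial account: borrowing by resident firms from foreign banks 66.8, new loans extended by domestic banks to foreign borrowers 78.3, inward foreign direct investment in the manufacturing sector 63.4, purchases of foreign government bonds by domestic residents 168.0.)

34.6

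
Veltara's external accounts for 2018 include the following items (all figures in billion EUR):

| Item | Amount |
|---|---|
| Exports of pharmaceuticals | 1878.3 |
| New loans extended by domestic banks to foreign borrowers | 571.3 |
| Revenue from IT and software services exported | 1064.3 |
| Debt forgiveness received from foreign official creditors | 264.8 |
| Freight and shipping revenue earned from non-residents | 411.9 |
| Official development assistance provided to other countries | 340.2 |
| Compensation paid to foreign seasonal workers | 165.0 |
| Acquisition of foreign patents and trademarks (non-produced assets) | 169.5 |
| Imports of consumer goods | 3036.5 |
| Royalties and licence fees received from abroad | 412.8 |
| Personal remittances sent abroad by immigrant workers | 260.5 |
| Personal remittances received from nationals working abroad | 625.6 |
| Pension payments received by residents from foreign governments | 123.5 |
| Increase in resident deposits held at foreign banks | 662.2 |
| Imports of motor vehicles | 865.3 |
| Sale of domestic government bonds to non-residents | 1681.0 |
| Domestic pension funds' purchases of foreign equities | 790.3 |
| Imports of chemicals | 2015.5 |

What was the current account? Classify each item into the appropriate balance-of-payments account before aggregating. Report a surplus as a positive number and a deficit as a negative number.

-2166.6

Goods: -2015.5 - 865.3 + 1878.3 - 3036.5 = -4039.0
Services: 1064.3 + 412.8 + 411.9 = 1889.0
Primary income: -165.0
Secondary income: 123.5 - 340.2 - 260.5 + 625.6 = 148.4
Current account = (-4039.0) + 1889.0 + (-165.0) + 148.4 = -2166.6
(Excluded from the current account — financial account: new loans extended by domestic banks to foreign borrowers 571.3, increase in resident deposits held at foreign banks 662.2, sale of domestic government bonds to non-residents 1681.0, domestic pension funds' purchases of foreign equities 790.3; capital account: debt forgiveness received from foreign official creditors 264.8, acquisition of foreign patents and trademarks (non-produced assets) 169.5.)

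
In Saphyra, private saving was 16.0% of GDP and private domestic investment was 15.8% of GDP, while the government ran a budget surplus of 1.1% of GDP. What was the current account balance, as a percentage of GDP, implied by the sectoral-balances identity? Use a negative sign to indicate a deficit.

By the sectoral-balances identity, CA = (S_private - I) + (T - G).
Private balance = 16.0 - 15.8 = 0.2
Government balance (T - G) = 1.1
CA = 0.2 + 1.1 = 1.3

1.3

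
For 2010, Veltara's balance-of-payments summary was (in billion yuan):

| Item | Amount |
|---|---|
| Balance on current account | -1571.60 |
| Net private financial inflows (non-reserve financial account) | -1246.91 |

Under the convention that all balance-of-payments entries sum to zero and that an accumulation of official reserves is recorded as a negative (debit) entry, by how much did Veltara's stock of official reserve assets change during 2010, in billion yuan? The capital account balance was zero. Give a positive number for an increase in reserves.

-2818.51

Official reserve transactions balance = -((-1571.60) + (-1246.91)) = 2818.51
An accumulation of reserves is recorded as a debit (negative entry), so the change in the stock of reserves is the negative of that balance.
Change in official reserves = -(2818.51) = -2818.51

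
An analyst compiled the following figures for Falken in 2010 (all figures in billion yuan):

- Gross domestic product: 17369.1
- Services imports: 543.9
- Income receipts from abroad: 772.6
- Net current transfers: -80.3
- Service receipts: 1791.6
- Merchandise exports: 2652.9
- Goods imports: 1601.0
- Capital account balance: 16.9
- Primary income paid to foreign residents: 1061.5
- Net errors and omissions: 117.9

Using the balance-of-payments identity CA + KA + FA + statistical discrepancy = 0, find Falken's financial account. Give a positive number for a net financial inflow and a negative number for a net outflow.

-2065.2

Goods balance = 2652.9 - 1601.0 = 1051.9
Services balance = 1791.6 - 543.9 = 1247.7
Trade balance (goods + services) = 1051.9 + 1247.7 = 2299.6
Net primary income = 772.6 - 1061.5 = -288.9
Net secondary income = -80.3
Current account = 2299.6 + (-288.9) + (-80.3) = 1930.4
Financial account = -(1930.4 + 16.9 + 117.9) = -2065.2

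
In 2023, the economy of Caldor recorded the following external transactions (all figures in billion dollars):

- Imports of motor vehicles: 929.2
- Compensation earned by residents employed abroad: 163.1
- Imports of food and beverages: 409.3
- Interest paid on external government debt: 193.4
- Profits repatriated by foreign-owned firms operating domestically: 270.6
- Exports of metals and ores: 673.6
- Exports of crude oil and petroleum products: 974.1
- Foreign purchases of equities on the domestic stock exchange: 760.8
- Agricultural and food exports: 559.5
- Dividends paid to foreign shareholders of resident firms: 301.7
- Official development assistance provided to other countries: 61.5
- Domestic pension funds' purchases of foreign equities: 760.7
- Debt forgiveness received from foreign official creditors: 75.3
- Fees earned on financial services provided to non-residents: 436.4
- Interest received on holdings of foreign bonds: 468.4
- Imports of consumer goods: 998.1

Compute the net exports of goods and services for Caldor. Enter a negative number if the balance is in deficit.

307.0

Goods: 974.1 + 673.6 + 559.5 - 929.2 - 998.1 - 409.3 = -129.4
Services: 436.4
Trade balance = -129.4 + 436.4 = 307.0
(Excluded from the trade balance — primary income: compensation earned by residents employed abroad 163.1, interest paid on external government debt 193.4, profits repatriated by foreign-owned firms operating domestically 270.6, dividends paid to foreign shareholders of resident firms 301.7, interest received on holdings of foreign bonds 468.4; financial account: foreign purchases of equities on the domestic stock exchange 760.8, domestic pension funds' purchases of foreign equities 760.7; secondary income: official development assistance provided to other countries 61.5; capital account: debt forgiveness received from foreign official creditors 75.3.)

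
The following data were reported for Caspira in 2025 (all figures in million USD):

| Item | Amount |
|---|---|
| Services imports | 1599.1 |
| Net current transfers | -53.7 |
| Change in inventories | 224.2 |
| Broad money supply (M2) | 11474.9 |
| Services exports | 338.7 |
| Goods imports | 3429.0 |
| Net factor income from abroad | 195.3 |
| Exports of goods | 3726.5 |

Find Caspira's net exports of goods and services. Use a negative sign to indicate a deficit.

-962.9

Goods balance = 3726.5 - 3429.0 = 297.5
Services balance = 338.7 - 1599.1 = -1260.4
Trade balance (goods + services) = 297.5 + (-1260.4) = -962.9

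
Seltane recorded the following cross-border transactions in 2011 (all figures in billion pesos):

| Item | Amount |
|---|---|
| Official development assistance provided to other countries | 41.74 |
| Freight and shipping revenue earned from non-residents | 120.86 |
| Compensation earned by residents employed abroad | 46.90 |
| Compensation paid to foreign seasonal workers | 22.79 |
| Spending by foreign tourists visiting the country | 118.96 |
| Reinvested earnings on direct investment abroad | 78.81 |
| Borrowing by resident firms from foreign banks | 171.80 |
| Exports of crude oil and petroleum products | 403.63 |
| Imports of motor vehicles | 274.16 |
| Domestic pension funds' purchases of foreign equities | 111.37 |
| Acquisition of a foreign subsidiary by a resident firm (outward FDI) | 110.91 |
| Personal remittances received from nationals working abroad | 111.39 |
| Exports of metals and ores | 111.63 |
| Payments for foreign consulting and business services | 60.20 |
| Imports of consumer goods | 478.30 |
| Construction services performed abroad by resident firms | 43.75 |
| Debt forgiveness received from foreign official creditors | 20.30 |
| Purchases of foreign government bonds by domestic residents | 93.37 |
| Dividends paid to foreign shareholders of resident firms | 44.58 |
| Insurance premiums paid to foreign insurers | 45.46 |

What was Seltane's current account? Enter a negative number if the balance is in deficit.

Goods: 403.63 - 478.30 - 274.16 + 111.63 = -237.20
Services: -45.46 - 60.20 + 120.86 + 118.96 + 43.75 = 177.91
Primary income: 78.81 - 22.79 - 44.58 + 46.90 = 58.34
Secondary income: 111.39 - 41.74 = 69.65
Current account = (-237.20) + 177.91 + 58.34 + 69.65 = 68.70
(Excluded from the current account — financial account: borrowing by resident firms from foreign banks 171.80, domestic pension funds' purchases of foreign equities 111.37, acquisition of a foreign subsidiary by a resident firm (outward FDI) 110.91, purchases of foreign government bonds by domestic residents 93.37; capital account: debt forgiveness received from foreign official creditors 20.30.)

68.70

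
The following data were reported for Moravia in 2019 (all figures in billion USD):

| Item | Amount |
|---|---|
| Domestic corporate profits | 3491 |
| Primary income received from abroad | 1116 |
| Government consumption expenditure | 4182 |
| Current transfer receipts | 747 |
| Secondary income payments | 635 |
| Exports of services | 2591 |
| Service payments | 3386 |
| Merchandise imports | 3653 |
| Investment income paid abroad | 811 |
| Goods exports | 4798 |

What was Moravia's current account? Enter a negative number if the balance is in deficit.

767

Goods balance = 4798 - 3653 = 1145
Services balance = 2591 - 3386 = -795
Trade balance (goods + services) = 1145 + (-795) = 350
Net primary income = 1116 - 811 = 305
Net secondary income = 747 - 635 = 112
Current account = 350 + 305 + 112 = 767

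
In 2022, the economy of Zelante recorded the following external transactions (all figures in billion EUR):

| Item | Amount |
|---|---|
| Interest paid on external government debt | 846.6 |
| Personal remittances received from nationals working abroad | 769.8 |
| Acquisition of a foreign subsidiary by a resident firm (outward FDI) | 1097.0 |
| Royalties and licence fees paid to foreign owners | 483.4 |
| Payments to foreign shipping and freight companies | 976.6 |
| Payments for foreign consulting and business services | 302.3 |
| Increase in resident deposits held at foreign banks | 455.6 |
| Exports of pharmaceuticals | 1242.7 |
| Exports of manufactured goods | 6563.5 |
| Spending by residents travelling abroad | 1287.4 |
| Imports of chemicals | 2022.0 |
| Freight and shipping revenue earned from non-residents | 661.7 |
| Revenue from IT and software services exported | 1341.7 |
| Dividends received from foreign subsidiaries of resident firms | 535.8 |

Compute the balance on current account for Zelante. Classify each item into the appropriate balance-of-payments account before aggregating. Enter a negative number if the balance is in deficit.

5196.9

Goods: 1242.7 + 6563.5 - 2022.0 = 5784.2
Services: 1341.7 + 661.7 - 1287.4 - 302.3 - 483.4 - 976.6 = -1046.3
Primary income: -846.6 + 535.8 = -310.8
Secondary income: 769.8
Current account = 5784.2 + (-1046.3) + (-310.8) + 769.8 = 5196.9
(Excluded from the current account — financial account: acquisition of a foreign subsidiary by a resident firm (outward FDI) 1097.0, increase in resident deposits held at foreign banks 455.6.)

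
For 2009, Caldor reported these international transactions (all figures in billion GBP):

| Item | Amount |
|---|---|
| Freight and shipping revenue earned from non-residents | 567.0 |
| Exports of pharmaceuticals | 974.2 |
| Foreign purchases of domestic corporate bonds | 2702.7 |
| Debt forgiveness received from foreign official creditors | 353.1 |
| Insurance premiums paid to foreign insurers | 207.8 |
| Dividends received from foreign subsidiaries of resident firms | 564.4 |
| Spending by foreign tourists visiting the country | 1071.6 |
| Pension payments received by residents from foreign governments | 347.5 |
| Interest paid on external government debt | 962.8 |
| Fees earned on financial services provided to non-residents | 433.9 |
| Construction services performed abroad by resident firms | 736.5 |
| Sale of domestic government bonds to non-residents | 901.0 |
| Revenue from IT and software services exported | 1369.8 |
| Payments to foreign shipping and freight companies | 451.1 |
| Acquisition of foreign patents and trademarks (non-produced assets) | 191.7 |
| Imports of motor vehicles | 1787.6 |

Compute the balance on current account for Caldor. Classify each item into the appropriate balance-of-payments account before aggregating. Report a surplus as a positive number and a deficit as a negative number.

2655.6

Goods: 974.2 - 1787.6 = -813.4
Services: 736.5 - 207.8 + 1071.6 + 567.0 + 1369.8 - 451.1 + 433.9 = 3519.9
Primary income: -962.8 + 564.4 = -398.4
Secondary income: 347.5
Current account = (-813.4) + 3519.9 + (-398.4) + 347.5 = 2655.6
(Excluded from the current account — financial account: foreign purchases of domestic corporate bonds 2702.7, sale of domestic government bonds to non-residents 901.0; capital account: debt forgiveness received from foreign official creditors 353.1, acquisition of foreign patents and trademarks (non-produced assets) 191.7.)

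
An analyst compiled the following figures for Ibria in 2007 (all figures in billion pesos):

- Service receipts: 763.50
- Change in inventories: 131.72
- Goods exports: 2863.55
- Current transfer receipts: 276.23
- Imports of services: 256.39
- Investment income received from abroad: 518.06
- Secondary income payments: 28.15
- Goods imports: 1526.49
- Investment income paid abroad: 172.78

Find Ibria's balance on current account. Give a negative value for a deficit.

Goods balance = 2863.55 - 1526.49 = 1337.06
Services balance = 763.50 - 256.39 = 507.11
Trade balance (goods + services) = 1337.06 + 507.11 = 1844.17
Net primary income = 518.06 - 172.78 = 345.28
Net secondary income = 276.23 - 28.15 = 248.08
Current account = 1844.17 + 345.28 + 248.08 = 2437.53

2437.53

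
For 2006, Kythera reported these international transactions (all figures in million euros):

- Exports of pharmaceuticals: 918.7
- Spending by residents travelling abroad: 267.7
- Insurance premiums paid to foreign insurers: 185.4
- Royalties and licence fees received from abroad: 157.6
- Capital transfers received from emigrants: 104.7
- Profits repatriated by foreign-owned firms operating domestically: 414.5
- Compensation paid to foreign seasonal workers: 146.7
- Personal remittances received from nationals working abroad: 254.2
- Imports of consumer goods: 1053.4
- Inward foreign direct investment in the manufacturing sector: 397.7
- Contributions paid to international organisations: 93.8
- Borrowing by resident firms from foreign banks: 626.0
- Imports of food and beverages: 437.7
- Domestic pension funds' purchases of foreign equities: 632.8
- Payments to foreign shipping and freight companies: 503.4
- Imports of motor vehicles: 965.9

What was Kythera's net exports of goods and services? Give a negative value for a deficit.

Goods: -1053.4 + 918.7 - 965.9 - 437.7 = -1538.3
Services: -185.4 + 157.6 - 267.7 - 503.4 = -798.9
Trade balance = -1538.3 + (-798.9) = -2337.2
(Excluded from the trade balance — capital account: capital transfers received from emigrants 104.7; primary income: profits repatriated by foreign-owned firms operating domestically 414.5, compensation paid to foreign seasonal workers 146.7; secondary income: personal remittances received from nationals working abroad 254.2, contributions paid to international organisations 93.8; financial account: inward foreign direct investment in the manufacturing sector 397.7, borrowing by resident firms from foreign banks 626.0, domestic pension funds' purchases of foreign equities 632.8.)

-2337.2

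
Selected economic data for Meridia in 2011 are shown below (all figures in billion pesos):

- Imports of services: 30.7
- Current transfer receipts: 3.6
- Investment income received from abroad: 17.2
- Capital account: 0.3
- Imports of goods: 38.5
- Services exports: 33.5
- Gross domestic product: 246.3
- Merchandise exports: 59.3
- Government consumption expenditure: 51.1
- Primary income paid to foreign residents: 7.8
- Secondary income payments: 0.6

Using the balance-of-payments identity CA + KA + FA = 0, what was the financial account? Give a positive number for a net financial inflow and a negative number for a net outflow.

Goods balance = 59.3 - 38.5 = 20.8
Services balance = 33.5 - 30.7 = 2.8
Trade balance (goods + services) = 20.8 + 2.8 = 23.6
Net primary income = 17.2 - 7.8 = 9.4
Net secondary income = 3.6 - 0.6 = 3.0
Current account = 23.6 + 9.4 + 3.0 = 36.0
Financial account = -(36.0 + 0.3) = -36.3

-36.3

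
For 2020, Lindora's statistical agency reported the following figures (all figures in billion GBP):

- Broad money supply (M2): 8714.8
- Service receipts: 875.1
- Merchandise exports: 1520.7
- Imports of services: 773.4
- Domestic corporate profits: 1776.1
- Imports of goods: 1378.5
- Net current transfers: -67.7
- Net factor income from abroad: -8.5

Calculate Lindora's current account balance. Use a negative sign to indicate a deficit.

Goods balance = 1520.7 - 1378.5 = 142.2
Services balance = 875.1 - 773.4 = 101.7
Trade balance (goods + services) = 142.2 + 101.7 = 243.9
Net primary income = -8.5
Net secondary income = -67.7
Current account = 243.9 + (-8.5) + (-67.7) = 167.7

167.7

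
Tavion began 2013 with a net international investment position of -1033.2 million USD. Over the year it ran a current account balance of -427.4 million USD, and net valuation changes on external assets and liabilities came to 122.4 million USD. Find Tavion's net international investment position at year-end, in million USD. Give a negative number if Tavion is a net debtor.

Change in NIIP = current account + net valuation change = -427.4 + 122.4 = -305.0
End-of-year NIIP = -1033.2 + (-305.0) = -1338.2

-1338.2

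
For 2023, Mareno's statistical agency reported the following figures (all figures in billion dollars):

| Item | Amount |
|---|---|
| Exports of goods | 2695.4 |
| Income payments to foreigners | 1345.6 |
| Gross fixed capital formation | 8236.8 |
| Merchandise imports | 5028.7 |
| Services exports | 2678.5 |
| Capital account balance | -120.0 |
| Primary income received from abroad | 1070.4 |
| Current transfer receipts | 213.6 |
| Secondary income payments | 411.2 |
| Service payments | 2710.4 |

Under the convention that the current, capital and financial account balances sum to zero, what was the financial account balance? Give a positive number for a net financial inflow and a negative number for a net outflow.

Goods balance = 2695.4 - 5028.7 = -2333.3
Services balance = 2678.5 - 2710.4 = -31.9
Trade balance (goods + services) = -2333.3 + (-31.9) = -2365.2
Net primary income = 1070.4 - 1345.6 = -275.2
Net secondary income = 213.6 - 411.2 = -197.6
Current account = -2365.2 + (-275.2) + (-197.6) = -2838.0
Financial account = -(-2838.0 + (-120.0)) = 2958.0

2958.0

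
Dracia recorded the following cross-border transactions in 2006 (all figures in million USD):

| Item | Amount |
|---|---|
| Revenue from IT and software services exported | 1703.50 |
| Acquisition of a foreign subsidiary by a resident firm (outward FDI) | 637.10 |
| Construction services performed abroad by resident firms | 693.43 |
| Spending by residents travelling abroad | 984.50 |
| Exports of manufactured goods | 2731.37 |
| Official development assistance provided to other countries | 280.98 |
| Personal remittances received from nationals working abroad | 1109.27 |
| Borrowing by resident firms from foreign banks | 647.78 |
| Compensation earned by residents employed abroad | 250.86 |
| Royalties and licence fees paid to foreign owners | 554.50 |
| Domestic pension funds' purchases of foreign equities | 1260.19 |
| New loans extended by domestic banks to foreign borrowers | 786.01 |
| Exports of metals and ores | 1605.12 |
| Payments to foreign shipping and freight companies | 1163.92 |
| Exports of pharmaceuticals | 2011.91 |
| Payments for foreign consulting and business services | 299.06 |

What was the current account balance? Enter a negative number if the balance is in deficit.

Goods: 1605.12 + 2731.37 + 2011.91 = 6348.40
Services: -299.06 + 693.43 - 984.50 - 1163.92 + 1703.50 - 554.50 = -605.05
Primary income: 250.86
Secondary income: -280.98 + 1109.27 = 828.29
Current account = 6348.40 + (-605.05) + 250.86 + 828.29 = 6822.50
(Excluded from the current account — financial account: acquisition of a foreign subsidiary by a resident firm (outward FDI) 637.10, borrowing by resident firms from foreign banks 647.78, domestic pension funds' purchases of foreign equities 1260.19, new loans extended by domestic banks to foreign borrowers 786.01.)

6822.50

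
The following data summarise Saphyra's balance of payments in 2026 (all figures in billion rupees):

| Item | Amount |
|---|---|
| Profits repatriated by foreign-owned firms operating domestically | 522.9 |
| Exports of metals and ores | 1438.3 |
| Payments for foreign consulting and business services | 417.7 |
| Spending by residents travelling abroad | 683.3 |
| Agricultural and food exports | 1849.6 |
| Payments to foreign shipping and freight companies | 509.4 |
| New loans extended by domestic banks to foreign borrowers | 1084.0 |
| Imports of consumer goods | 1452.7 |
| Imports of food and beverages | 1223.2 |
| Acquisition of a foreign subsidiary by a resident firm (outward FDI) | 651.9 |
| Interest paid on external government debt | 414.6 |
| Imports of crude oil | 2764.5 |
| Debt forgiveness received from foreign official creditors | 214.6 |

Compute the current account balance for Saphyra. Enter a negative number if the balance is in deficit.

Goods: -2764.5 - 1223.2 - 1452.7 + 1438.3 + 1849.6 = -2152.5
Services: -509.4 - 417.7 - 683.3 = -1610.4
Primary income: -522.9 - 414.6 = -937.5
Current account = (-2152.5) + (-1610.4) + (-937.5) = -4700.4
(Excluded from the current account — financial account: new loans extended by domestic banks to foreign borrowers 1084.0, acquisition of a foreign subsidiary by a resident firm (outward FDI) 651.9; capital account: debt forgiveness received from foreign official creditors 214.6.)

-4700.4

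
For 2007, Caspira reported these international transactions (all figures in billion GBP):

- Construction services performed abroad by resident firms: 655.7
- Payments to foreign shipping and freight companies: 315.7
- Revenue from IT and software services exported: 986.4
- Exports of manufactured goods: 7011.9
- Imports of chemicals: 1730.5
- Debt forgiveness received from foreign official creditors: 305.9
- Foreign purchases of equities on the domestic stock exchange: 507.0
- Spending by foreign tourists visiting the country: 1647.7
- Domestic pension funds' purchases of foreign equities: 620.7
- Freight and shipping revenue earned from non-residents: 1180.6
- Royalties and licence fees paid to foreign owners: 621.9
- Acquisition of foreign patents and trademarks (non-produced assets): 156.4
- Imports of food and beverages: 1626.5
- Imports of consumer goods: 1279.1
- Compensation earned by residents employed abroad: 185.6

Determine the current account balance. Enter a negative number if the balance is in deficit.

Goods: -1626.5 - 1279.1 - 1730.5 + 7011.9 = 2375.8
Services: 655.7 + 1647.7 - 621.9 + 1180.6 + 986.4 - 315.7 = 3532.8
Primary income: 185.6
Current account = 2375.8 + 3532.8 + 185.6 = 6094.2
(Excluded from the current account — capital account: debt forgiveness received from foreign official creditors 305.9, acquisition of foreign patents and trademarks (non-produced assets) 156.4; financial account: foreign purchases of equities on the domestic stock exchange 507.0, domestic pension funds' purchases of foreign equities 620.7.)

6094.2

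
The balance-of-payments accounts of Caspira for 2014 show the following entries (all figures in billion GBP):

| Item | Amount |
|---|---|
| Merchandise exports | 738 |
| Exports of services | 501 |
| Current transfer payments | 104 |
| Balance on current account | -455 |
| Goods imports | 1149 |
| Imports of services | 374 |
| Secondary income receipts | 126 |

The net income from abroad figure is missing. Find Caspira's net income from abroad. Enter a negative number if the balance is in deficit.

Current account = goods balance + services balance + net primary income + net secondary income
Sum of the known components = -262
Net income from abroad = CA - (known components) = -455 - (-262) = -193

-193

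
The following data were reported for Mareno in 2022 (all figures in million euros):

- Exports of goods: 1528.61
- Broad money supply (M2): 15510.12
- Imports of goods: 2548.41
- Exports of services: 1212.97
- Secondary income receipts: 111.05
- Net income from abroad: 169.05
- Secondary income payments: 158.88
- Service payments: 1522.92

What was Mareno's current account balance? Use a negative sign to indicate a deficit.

Goods balance = 1528.61 - 2548.41 = -1019.80
Services balance = 1212.97 - 1522.92 = -309.95
Trade balance (goods + services) = -1019.80 + (-309.95) = -1329.75
Net primary income = 169.05
Net secondary income = 111.05 - 158.88 = -47.83
Current account = -1329.75 + 169.05 + (-47.83) = -1208.53

-1208.53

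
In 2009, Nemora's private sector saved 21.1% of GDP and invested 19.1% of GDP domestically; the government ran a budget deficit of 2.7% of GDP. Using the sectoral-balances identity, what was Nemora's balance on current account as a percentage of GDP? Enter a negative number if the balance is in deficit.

By the sectoral-balances identity, CA = (S_private - I) + (T - G).
Private balance = 21.1 - 19.1 = 2.0
Government balance (T - G) = -2.7
CA = 2.0 + (-2.7) = -0.7

-0.7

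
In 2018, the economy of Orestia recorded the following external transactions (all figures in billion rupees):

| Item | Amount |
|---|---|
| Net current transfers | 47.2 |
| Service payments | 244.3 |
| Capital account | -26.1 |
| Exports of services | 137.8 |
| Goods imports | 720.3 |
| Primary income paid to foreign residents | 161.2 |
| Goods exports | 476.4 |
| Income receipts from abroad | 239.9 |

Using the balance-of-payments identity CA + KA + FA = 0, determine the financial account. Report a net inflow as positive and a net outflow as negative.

250.6

Goods balance = 476.4 - 720.3 = -243.9
Services balance = 137.8 - 244.3 = -106.5
Trade balance (goods + services) = -243.9 + (-106.5) = -350.4
Net primary income = 239.9 - 161.2 = 78.7
Net secondary income = 47.2
Current account = -350.4 + 78.7 + 47.2 = -224.5
Financial account = -(-224.5 + (-26.1)) = 250.6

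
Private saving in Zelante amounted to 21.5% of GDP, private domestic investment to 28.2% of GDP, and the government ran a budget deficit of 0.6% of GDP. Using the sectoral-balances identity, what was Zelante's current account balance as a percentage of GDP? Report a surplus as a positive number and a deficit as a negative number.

-7.3

By the sectoral-balances identity, CA = (S_private - I) + (T - G).
Private balance = 21.5 - 28.2 = -6.7
Government balance (T - G) = -0.6
CA = -6.7 + (-0.6) = -7.3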